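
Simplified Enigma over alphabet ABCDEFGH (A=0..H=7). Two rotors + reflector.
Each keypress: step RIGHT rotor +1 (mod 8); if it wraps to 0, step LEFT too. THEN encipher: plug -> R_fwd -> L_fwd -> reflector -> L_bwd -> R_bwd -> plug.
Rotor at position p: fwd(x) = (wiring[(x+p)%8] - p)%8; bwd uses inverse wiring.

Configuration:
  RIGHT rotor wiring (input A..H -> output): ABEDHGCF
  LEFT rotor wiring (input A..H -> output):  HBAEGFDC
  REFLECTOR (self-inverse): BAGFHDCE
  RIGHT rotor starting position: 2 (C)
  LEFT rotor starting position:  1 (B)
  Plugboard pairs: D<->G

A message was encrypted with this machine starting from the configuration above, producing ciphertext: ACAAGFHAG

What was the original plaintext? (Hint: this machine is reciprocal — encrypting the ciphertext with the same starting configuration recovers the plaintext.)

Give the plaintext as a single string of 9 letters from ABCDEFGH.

Char 1 ('A'): step: R->3, L=1; A->plug->A->R->A->L->A->refl->B->L'->G->R'->G->plug->D
Char 2 ('C'): step: R->4, L=1; C->plug->C->R->G->L->B->refl->A->L'->A->R'->G->plug->D
Char 3 ('A'): step: R->5, L=1; A->plug->A->R->B->L->H->refl->E->L'->E->R'->E->plug->E
Char 4 ('A'): step: R->6, L=1; A->plug->A->R->E->L->E->refl->H->L'->B->R'->G->plug->D
Char 5 ('G'): step: R->7, L=1; G->plug->D->R->F->L->C->refl->G->L'->H->R'->G->plug->D
Char 6 ('F'): step: R->0, L->2 (L advanced); F->plug->F->R->G->L->F->refl->D->L'->D->R'->D->plug->G
Char 7 ('H'): step: R->1, L=2; H->plug->H->R->H->L->H->refl->E->L'->C->R'->C->plug->C
Char 8 ('A'): step: R->2, L=2; A->plug->A->R->C->L->E->refl->H->L'->H->R'->H->plug->H
Char 9 ('G'): step: R->3, L=2; G->plug->D->R->H->L->H->refl->E->L'->C->R'->E->plug->E

Answer: DDEDDGCHE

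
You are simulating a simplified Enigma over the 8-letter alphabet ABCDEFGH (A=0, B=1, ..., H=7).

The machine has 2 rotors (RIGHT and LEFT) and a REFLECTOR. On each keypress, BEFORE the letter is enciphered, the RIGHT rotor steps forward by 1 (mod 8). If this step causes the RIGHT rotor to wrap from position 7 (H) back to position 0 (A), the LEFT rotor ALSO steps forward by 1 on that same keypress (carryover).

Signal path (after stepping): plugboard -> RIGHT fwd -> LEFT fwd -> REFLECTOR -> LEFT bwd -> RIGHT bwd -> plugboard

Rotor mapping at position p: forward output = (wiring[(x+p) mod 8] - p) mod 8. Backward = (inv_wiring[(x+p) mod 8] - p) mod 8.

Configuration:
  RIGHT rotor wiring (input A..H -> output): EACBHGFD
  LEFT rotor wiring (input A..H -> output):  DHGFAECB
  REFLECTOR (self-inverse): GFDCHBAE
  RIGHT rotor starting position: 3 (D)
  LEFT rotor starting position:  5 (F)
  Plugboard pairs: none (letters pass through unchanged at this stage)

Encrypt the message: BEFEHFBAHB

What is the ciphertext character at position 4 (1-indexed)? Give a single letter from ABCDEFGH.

Char 1 ('B'): step: R->4, L=5; B->plug->B->R->C->L->E->refl->H->L'->A->R'->E->plug->E
Char 2 ('E'): step: R->5, L=5; E->plug->E->R->D->L->G->refl->A->L'->G->R'->C->plug->C
Char 3 ('F'): step: R->6, L=5; F->plug->F->R->D->L->G->refl->A->L'->G->R'->C->plug->C
Char 4 ('E'): step: R->7, L=5; E->plug->E->R->C->L->E->refl->H->L'->A->R'->F->plug->F

F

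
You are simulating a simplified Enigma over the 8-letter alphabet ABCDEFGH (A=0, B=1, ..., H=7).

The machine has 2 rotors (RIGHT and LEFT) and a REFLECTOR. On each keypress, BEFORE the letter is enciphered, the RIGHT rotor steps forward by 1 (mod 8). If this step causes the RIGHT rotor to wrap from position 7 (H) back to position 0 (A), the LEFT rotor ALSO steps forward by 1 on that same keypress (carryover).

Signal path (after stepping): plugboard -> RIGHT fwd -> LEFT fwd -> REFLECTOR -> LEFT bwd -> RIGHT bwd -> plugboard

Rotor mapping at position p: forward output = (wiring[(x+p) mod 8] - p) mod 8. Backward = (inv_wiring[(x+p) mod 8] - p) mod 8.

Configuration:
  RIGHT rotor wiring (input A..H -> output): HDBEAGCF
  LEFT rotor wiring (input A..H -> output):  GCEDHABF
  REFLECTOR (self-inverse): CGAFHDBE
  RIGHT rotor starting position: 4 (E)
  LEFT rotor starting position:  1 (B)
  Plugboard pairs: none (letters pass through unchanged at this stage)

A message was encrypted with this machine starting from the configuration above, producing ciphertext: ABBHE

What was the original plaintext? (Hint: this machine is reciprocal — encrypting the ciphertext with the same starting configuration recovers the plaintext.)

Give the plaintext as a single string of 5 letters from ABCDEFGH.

Char 1 ('A'): step: R->5, L=1; A->plug->A->R->B->L->D->refl->F->L'->H->R'->G->plug->G
Char 2 ('B'): step: R->6, L=1; B->plug->B->R->H->L->F->refl->D->L'->B->R'->C->plug->C
Char 3 ('B'): step: R->7, L=1; B->plug->B->R->A->L->B->refl->G->L'->D->R'->H->plug->H
Char 4 ('H'): step: R->0, L->2 (L advanced); H->plug->H->R->F->L->D->refl->F->L'->C->R'->G->plug->G
Char 5 ('E'): step: R->1, L=2; E->plug->E->R->F->L->D->refl->F->L'->C->R'->A->plug->A

Answer: GCHGA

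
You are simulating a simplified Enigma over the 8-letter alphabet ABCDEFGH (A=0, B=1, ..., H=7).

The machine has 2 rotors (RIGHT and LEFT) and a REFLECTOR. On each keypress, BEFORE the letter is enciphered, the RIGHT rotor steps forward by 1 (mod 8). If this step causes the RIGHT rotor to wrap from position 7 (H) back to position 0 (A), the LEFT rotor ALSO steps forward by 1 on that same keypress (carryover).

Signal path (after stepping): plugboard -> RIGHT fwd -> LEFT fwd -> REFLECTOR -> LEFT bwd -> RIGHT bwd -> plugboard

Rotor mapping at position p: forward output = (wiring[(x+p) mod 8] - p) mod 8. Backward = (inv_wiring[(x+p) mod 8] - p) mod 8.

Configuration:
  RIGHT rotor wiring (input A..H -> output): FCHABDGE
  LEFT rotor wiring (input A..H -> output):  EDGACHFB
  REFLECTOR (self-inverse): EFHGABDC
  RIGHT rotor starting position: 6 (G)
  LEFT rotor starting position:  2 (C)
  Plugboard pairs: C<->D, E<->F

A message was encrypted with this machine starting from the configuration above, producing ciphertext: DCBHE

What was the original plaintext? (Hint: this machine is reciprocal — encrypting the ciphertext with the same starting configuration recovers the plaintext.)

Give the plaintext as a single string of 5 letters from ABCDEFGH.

Answer: HAFAB

Derivation:
Char 1 ('D'): step: R->7, L=2; D->plug->C->R->D->L->F->refl->B->L'->H->R'->H->plug->H
Char 2 ('C'): step: R->0, L->3 (L advanced); C->plug->D->R->A->L->F->refl->B->L'->F->R'->A->plug->A
Char 3 ('B'): step: R->1, L=3; B->plug->B->R->G->L->A->refl->E->L'->C->R'->E->plug->F
Char 4 ('H'): step: R->2, L=3; H->plug->H->R->A->L->F->refl->B->L'->F->R'->A->plug->A
Char 5 ('E'): step: R->3, L=3; E->plug->F->R->C->L->E->refl->A->L'->G->R'->B->plug->B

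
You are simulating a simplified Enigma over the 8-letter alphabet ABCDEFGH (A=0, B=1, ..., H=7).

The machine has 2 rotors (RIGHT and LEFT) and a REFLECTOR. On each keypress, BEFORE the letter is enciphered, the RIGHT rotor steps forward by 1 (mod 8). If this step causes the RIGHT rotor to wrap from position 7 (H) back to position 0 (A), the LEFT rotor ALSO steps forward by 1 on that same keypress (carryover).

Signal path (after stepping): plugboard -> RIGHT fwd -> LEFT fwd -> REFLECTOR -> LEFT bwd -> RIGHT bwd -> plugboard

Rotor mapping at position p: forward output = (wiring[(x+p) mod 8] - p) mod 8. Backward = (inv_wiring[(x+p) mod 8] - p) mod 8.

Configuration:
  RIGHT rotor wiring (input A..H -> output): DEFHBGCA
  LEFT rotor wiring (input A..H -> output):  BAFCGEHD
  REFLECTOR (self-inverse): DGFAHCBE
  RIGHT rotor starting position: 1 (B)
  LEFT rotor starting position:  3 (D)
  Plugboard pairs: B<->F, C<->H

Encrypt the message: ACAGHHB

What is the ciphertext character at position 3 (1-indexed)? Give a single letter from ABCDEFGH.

Char 1 ('A'): step: R->2, L=3; A->plug->A->R->D->L->E->refl->H->L'->A->R'->E->plug->E
Char 2 ('C'): step: R->3, L=3; C->plug->H->R->C->L->B->refl->G->L'->F->R'->E->plug->E
Char 3 ('A'): step: R->4, L=3; A->plug->A->R->F->L->G->refl->B->L'->C->R'->B->plug->F

F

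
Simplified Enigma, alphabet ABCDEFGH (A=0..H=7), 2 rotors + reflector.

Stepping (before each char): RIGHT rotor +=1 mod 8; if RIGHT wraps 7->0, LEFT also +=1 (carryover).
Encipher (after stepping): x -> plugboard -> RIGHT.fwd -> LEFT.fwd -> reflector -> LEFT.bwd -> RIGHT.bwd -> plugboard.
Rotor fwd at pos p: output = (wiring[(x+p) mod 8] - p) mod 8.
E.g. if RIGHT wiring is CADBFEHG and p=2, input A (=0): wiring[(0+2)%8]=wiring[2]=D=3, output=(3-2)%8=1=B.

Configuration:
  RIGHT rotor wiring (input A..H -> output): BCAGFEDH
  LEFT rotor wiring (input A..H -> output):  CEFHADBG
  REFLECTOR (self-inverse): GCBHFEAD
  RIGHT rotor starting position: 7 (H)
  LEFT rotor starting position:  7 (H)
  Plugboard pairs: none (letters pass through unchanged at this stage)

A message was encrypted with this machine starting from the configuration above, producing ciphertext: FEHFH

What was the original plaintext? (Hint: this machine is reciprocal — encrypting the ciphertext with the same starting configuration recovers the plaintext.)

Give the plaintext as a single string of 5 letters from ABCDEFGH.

Char 1 ('F'): step: R->0, L->0 (L advanced); F->plug->F->R->E->L->A->refl->G->L'->H->R'->H->plug->H
Char 2 ('E'): step: R->1, L=0; E->plug->E->R->D->L->H->refl->D->L'->F->R'->C->plug->C
Char 3 ('H'): step: R->2, L=0; H->plug->H->R->A->L->C->refl->B->L'->G->R'->A->plug->A
Char 4 ('F'): step: R->3, L=0; F->plug->F->R->G->L->B->refl->C->L'->A->R'->D->plug->D
Char 5 ('H'): step: R->4, L=0; H->plug->H->R->C->L->F->refl->E->L'->B->R'->A->plug->A

Answer: HCADA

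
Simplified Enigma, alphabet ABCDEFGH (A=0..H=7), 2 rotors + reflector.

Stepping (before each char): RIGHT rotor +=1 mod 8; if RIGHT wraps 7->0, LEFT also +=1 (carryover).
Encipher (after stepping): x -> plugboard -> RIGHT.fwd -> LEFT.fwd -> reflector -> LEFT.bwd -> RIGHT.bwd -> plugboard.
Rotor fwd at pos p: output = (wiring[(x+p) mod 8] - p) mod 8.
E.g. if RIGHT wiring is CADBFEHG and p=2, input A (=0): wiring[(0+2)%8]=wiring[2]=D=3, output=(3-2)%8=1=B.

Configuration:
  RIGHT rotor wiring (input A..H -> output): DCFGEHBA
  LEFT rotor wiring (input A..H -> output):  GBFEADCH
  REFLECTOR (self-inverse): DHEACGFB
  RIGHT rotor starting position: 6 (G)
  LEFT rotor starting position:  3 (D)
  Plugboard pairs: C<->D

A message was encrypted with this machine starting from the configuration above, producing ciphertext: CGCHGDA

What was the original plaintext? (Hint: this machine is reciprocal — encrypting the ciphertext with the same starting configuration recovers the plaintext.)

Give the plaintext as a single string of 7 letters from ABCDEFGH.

Answer: ACGBAHE

Derivation:
Char 1 ('C'): step: R->7, L=3; C->plug->D->R->G->L->G->refl->F->L'->B->R'->A->plug->A
Char 2 ('G'): step: R->0, L->4 (L advanced); G->plug->G->R->B->L->H->refl->B->L'->G->R'->D->plug->C
Char 3 ('C'): step: R->1, L=4; C->plug->D->R->D->L->D->refl->A->L'->H->R'->G->plug->G
Char 4 ('H'): step: R->2, L=4; H->plug->H->R->A->L->E->refl->C->L'->E->R'->B->plug->B
Char 5 ('G'): step: R->3, L=4; G->plug->G->R->H->L->A->refl->D->L'->D->R'->A->plug->A
Char 6 ('D'): step: R->4, L=4; D->plug->C->R->F->L->F->refl->G->L'->C->R'->H->plug->H
Char 7 ('A'): step: R->5, L=4; A->plug->A->R->C->L->G->refl->F->L'->F->R'->E->plug->E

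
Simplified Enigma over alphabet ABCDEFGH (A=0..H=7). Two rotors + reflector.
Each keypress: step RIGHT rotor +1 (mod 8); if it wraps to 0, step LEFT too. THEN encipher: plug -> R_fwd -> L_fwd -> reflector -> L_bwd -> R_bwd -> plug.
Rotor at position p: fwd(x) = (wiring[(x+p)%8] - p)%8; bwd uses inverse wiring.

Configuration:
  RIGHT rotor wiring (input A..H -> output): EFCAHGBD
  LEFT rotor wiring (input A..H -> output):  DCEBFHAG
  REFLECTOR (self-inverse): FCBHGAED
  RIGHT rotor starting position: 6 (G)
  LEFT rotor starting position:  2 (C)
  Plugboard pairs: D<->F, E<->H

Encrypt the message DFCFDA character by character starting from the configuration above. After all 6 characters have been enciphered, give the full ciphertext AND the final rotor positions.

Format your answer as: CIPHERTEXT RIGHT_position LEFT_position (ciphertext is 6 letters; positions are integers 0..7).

Answer: CCBBEC 4 3

Derivation:
Char 1 ('D'): step: R->7, L=2; D->plug->F->R->A->L->C->refl->B->L'->G->R'->C->plug->C
Char 2 ('F'): step: R->0, L->3 (L advanced); F->plug->D->R->A->L->G->refl->E->L'->C->R'->C->plug->C
Char 3 ('C'): step: R->1, L=3; C->plug->C->R->H->L->B->refl->C->L'->B->R'->B->plug->B
Char 4 ('F'): step: R->2, L=3; F->plug->D->R->E->L->D->refl->H->L'->G->R'->B->plug->B
Char 5 ('D'): step: R->3, L=3; D->plug->F->R->B->L->C->refl->B->L'->H->R'->H->plug->E
Char 6 ('A'): step: R->4, L=3; A->plug->A->R->D->L->F->refl->A->L'->F->R'->C->plug->C
Final: ciphertext=CCBBEC, RIGHT=4, LEFT=3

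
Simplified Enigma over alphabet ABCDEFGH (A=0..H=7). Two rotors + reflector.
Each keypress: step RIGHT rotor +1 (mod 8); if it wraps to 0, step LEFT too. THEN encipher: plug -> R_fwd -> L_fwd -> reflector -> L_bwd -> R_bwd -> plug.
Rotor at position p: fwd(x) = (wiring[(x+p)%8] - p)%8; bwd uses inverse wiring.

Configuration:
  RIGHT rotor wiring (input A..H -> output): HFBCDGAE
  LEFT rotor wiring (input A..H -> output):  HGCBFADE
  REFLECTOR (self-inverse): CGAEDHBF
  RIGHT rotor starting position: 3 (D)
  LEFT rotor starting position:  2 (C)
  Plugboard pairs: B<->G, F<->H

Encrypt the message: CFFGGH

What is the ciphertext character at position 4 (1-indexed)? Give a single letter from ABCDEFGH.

Char 1 ('C'): step: R->4, L=2; C->plug->C->R->E->L->B->refl->G->L'->D->R'->E->plug->E
Char 2 ('F'): step: R->5, L=2; F->plug->H->R->G->L->F->refl->H->L'->B->R'->A->plug->A
Char 3 ('F'): step: R->6, L=2; F->plug->H->R->A->L->A->refl->C->L'->F->R'->G->plug->B
Char 4 ('G'): step: R->7, L=2; G->plug->B->R->A->L->A->refl->C->L'->F->R'->A->plug->A

A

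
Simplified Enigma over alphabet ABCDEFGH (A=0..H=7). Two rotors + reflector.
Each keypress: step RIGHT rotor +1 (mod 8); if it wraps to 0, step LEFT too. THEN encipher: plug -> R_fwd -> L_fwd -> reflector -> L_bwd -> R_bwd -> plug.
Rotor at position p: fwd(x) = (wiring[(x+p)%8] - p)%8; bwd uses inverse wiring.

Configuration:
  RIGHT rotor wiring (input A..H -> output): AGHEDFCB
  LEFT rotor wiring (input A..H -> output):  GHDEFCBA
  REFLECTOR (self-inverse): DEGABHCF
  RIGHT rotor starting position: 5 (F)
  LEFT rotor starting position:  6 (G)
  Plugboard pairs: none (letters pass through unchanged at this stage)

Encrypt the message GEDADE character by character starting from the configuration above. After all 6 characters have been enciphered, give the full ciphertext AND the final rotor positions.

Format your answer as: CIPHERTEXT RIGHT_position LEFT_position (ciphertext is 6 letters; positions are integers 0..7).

Answer: EBHHEC 3 7

Derivation:
Char 1 ('G'): step: R->6, L=6; G->plug->G->R->F->L->G->refl->C->L'->B->R'->E->plug->E
Char 2 ('E'): step: R->7, L=6; E->plug->E->R->F->L->G->refl->C->L'->B->R'->B->plug->B
Char 3 ('D'): step: R->0, L->7 (L advanced); D->plug->D->R->E->L->F->refl->H->L'->B->R'->H->plug->H
Char 4 ('A'): step: R->1, L=7; A->plug->A->R->F->L->G->refl->C->L'->H->R'->H->plug->H
Char 5 ('D'): step: R->2, L=7; D->plug->D->R->D->L->E->refl->B->L'->A->R'->E->plug->E
Char 6 ('E'): step: R->3, L=7; E->plug->E->R->G->L->D->refl->A->L'->C->R'->C->plug->C
Final: ciphertext=EBHHEC, RIGHT=3, LEFT=7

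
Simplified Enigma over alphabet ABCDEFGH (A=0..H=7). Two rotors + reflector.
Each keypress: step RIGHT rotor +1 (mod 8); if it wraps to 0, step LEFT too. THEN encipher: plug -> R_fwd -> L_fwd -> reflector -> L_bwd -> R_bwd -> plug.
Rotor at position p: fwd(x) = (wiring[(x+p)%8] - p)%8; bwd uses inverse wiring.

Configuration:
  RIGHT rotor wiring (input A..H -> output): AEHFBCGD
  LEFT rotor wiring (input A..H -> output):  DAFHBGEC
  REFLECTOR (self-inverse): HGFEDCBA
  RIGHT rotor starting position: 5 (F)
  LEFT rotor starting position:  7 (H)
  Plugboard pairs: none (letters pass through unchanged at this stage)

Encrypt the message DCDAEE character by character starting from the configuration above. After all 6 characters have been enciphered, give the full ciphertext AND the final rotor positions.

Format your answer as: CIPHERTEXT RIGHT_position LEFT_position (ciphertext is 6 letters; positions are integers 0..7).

Answer: HHBEAB 3 0

Derivation:
Char 1 ('D'): step: R->6, L=7; D->plug->D->R->G->L->H->refl->A->L'->E->R'->H->plug->H
Char 2 ('C'): step: R->7, L=7; C->plug->C->R->F->L->C->refl->F->L'->H->R'->H->plug->H
Char 3 ('D'): step: R->0, L->0 (L advanced); D->plug->D->R->F->L->G->refl->B->L'->E->R'->B->plug->B
Char 4 ('A'): step: R->1, L=0; A->plug->A->R->D->L->H->refl->A->L'->B->R'->E->plug->E
Char 5 ('E'): step: R->2, L=0; E->plug->E->R->E->L->B->refl->G->L'->F->R'->A->plug->A
Char 6 ('E'): step: R->3, L=0; E->plug->E->R->A->L->D->refl->E->L'->G->R'->B->plug->B
Final: ciphertext=HHBEAB, RIGHT=3, LEFT=0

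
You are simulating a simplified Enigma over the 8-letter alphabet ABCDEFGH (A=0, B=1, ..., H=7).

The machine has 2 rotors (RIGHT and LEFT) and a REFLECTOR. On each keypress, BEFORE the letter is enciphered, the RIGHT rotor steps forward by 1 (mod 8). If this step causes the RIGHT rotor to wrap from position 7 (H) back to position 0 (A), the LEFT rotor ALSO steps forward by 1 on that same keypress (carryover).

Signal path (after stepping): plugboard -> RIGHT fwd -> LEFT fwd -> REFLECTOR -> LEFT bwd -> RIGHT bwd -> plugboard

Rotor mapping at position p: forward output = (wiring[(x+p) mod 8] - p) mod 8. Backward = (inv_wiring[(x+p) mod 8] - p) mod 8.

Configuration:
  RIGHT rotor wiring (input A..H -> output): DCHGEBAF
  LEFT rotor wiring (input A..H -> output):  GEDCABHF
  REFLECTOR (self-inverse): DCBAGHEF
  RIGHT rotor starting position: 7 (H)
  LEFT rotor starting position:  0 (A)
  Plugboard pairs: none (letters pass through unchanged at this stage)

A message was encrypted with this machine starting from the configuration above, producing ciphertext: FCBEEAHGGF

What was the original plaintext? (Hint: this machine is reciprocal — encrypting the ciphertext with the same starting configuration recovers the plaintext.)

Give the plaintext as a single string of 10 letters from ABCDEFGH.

Char 1 ('F'): step: R->0, L->1 (L advanced); F->plug->F->R->B->L->C->refl->B->L'->C->R'->B->plug->B
Char 2 ('C'): step: R->1, L=1; C->plug->C->R->F->L->G->refl->E->L'->G->R'->B->plug->B
Char 3 ('B'): step: R->2, L=1; B->plug->B->R->E->L->A->refl->D->L'->A->R'->H->plug->H
Char 4 ('E'): step: R->3, L=1; E->plug->E->R->C->L->B->refl->C->L'->B->R'->B->plug->B
Char 5 ('E'): step: R->4, L=1; E->plug->E->R->H->L->F->refl->H->L'->D->R'->G->plug->G
Char 6 ('A'): step: R->5, L=1; A->plug->A->R->E->L->A->refl->D->L'->A->R'->C->plug->C
Char 7 ('H'): step: R->6, L=1; H->plug->H->R->D->L->H->refl->F->L'->H->R'->B->plug->B
Char 8 ('G'): step: R->7, L=1; G->plug->G->R->C->L->B->refl->C->L'->B->R'->H->plug->H
Char 9 ('G'): step: R->0, L->2 (L advanced); G->plug->G->R->A->L->B->refl->C->L'->H->R'->C->plug->C
Char 10 ('F'): step: R->1, L=2; F->plug->F->R->H->L->C->refl->B->L'->A->R'->E->plug->E

Answer: BBHBGCBHCE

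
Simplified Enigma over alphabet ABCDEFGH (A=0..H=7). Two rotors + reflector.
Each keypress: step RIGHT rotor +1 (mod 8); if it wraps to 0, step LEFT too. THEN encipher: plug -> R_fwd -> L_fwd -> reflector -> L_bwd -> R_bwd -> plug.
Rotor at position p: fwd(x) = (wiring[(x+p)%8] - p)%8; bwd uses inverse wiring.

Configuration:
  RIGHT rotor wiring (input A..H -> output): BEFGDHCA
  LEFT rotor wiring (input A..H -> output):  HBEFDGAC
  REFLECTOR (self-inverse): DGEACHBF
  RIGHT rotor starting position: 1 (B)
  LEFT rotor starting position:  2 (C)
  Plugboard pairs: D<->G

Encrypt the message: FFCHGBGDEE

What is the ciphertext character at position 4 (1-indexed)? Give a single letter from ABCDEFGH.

Char 1 ('F'): step: R->2, L=2; F->plug->F->R->G->L->F->refl->H->L'->H->R'->G->plug->D
Char 2 ('F'): step: R->3, L=2; F->plug->F->R->G->L->F->refl->H->L'->H->R'->D->plug->G
Char 3 ('C'): step: R->4, L=2; C->plug->C->R->G->L->F->refl->H->L'->H->R'->A->plug->A
Char 4 ('H'): step: R->5, L=2; H->plug->H->R->G->L->F->refl->H->L'->H->R'->E->plug->E

E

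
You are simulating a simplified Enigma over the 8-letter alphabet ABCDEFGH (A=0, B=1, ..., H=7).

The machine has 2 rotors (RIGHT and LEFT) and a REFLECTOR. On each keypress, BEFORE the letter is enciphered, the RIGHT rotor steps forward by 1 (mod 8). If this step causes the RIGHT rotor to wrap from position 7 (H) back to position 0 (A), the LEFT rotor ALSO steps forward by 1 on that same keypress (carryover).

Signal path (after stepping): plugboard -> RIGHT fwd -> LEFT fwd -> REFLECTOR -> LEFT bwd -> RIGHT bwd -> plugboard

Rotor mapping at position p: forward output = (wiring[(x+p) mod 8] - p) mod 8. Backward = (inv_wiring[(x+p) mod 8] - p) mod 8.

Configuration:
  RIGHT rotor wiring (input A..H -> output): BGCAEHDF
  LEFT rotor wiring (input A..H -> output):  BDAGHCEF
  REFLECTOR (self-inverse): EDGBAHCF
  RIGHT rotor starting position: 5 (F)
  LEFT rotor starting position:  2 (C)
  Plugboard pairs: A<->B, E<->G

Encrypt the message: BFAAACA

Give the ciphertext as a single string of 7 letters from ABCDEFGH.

Char 1 ('B'): step: R->6, L=2; B->plug->A->R->F->L->D->refl->B->L'->H->R'->B->plug->A
Char 2 ('F'): step: R->7, L=2; F->plug->F->R->F->L->D->refl->B->L'->H->R'->C->plug->C
Char 3 ('A'): step: R->0, L->3 (L advanced); A->plug->B->R->G->L->A->refl->E->L'->B->R'->A->plug->B
Char 4 ('A'): step: R->1, L=3; A->plug->B->R->B->L->E->refl->A->L'->G->R'->E->plug->G
Char 5 ('A'): step: R->2, L=3; A->plug->B->R->G->L->A->refl->E->L'->B->R'->E->plug->G
Char 6 ('C'): step: R->3, L=3; C->plug->C->R->E->L->C->refl->G->L'->F->R'->A->plug->B
Char 7 ('A'): step: R->4, L=3; A->plug->B->R->D->L->B->refl->D->L'->A->R'->A->plug->B

Answer: ACBGGBB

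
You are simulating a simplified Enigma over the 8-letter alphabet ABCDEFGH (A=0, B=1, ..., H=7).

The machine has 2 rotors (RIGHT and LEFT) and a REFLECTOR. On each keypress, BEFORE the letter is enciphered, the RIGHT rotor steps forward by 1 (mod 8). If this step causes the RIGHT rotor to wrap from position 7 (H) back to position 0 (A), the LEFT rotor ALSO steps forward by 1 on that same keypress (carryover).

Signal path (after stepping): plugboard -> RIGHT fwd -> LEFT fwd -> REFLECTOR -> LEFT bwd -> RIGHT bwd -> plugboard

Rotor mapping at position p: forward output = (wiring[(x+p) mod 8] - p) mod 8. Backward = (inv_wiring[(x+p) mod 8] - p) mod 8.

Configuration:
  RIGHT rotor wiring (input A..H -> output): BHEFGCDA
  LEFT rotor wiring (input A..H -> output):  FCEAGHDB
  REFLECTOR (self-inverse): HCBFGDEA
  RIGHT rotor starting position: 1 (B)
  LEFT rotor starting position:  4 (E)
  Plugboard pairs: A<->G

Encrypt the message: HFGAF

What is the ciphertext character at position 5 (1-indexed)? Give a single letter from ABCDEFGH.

Char 1 ('H'): step: R->2, L=4; H->plug->H->R->F->L->G->refl->E->L'->H->R'->G->plug->A
Char 2 ('F'): step: R->3, L=4; F->plug->F->R->G->L->A->refl->H->L'->C->R'->A->plug->G
Char 3 ('G'): step: R->4, L=4; G->plug->A->R->C->L->H->refl->A->L'->G->R'->B->plug->B
Char 4 ('A'): step: R->5, L=4; A->plug->G->R->A->L->C->refl->B->L'->E->R'->D->plug->D
Char 5 ('F'): step: R->6, L=4; F->plug->F->R->H->L->E->refl->G->L'->F->R'->A->plug->G

G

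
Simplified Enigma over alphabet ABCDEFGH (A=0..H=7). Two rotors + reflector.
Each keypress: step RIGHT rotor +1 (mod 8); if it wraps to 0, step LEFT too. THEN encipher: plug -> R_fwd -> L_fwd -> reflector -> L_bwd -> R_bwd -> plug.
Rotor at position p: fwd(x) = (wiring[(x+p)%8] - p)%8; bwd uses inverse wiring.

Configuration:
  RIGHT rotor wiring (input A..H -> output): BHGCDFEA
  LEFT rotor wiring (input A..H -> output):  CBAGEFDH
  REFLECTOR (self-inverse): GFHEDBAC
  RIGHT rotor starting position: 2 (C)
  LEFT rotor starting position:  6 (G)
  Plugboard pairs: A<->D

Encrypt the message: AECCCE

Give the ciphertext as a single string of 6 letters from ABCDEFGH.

Char 1 ('A'): step: R->3, L=6; A->plug->D->R->B->L->B->refl->F->L'->A->R'->B->plug->B
Char 2 ('E'): step: R->4, L=6; E->plug->E->R->F->L->A->refl->G->L'->G->R'->H->plug->H
Char 3 ('C'): step: R->5, L=6; C->plug->C->R->D->L->D->refl->E->L'->C->R'->E->plug->E
Char 4 ('C'): step: R->6, L=6; C->plug->C->R->D->L->D->refl->E->L'->C->R'->B->plug->B
Char 5 ('C'): step: R->7, L=6; C->plug->C->R->A->L->F->refl->B->L'->B->R'->A->plug->D
Char 6 ('E'): step: R->0, L->7 (L advanced); E->plug->E->R->D->L->B->refl->F->L'->F->R'->F->plug->F

Answer: BHEBDF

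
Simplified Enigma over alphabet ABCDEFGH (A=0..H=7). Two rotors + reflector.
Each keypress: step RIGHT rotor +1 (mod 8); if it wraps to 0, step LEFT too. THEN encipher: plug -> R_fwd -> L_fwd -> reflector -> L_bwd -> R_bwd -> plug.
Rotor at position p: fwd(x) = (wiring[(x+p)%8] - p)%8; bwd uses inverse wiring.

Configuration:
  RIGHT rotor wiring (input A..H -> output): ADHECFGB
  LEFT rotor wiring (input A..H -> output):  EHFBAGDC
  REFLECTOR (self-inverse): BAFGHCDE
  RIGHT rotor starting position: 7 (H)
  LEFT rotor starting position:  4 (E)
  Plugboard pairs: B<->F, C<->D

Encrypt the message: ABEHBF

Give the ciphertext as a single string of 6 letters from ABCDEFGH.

Answer: BGFDFG

Derivation:
Char 1 ('A'): step: R->0, L->5 (L advanced); A->plug->A->R->A->L->B->refl->A->L'->F->R'->F->plug->B
Char 2 ('B'): step: R->1, L=5; B->plug->F->R->F->L->A->refl->B->L'->A->R'->G->plug->G
Char 3 ('E'): step: R->2, L=5; E->plug->E->R->E->L->C->refl->F->L'->C->R'->B->plug->F
Char 4 ('H'): step: R->3, L=5; H->plug->H->R->E->L->C->refl->F->L'->C->R'->C->plug->D
Char 5 ('B'): step: R->4, L=5; B->plug->F->R->H->L->D->refl->G->L'->B->R'->B->plug->F
Char 6 ('F'): step: R->5, L=5; F->plug->B->R->B->L->G->refl->D->L'->H->R'->G->plug->G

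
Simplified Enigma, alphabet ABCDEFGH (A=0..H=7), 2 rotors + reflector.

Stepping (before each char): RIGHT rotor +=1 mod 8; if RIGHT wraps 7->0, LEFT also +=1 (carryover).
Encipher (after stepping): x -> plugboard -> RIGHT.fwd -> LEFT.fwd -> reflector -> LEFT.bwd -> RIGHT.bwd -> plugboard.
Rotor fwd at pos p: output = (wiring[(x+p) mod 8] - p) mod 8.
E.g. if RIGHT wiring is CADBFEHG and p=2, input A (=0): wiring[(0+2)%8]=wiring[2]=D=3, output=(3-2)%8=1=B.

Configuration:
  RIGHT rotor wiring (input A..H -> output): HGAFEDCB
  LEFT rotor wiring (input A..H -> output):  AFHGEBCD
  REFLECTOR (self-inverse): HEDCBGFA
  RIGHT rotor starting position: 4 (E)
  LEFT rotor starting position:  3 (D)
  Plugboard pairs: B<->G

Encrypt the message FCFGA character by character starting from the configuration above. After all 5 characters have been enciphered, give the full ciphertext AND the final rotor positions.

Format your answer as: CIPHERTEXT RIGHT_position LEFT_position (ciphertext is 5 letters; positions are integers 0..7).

Answer: CFAAC 1 4

Derivation:
Char 1 ('F'): step: R->5, L=3; F->plug->F->R->D->L->H->refl->A->L'->E->R'->C->plug->C
Char 2 ('C'): step: R->6, L=3; C->plug->C->R->B->L->B->refl->E->L'->H->R'->F->plug->F
Char 3 ('F'): step: R->7, L=3; F->plug->F->R->F->L->F->refl->G->L'->C->R'->A->plug->A
Char 4 ('G'): step: R->0, L->4 (L advanced); G->plug->B->R->G->L->D->refl->C->L'->H->R'->A->plug->A
Char 5 ('A'): step: R->1, L=4; A->plug->A->R->F->L->B->refl->E->L'->E->R'->C->plug->C
Final: ciphertext=CFAAC, RIGHT=1, LEFT=4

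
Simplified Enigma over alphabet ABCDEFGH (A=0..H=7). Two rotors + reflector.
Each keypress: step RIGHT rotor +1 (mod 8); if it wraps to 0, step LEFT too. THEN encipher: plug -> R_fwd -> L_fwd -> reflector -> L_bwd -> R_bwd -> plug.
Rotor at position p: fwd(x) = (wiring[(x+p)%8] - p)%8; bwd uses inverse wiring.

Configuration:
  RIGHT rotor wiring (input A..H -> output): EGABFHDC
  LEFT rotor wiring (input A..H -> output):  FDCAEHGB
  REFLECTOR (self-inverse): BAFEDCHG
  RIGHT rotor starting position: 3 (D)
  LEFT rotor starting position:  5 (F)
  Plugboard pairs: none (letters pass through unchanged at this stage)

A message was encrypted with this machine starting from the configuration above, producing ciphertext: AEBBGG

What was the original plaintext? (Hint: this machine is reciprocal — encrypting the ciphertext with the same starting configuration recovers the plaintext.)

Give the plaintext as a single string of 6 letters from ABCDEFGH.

Char 1 ('A'): step: R->4, L=5; A->plug->A->R->B->L->B->refl->A->L'->D->R'->B->plug->B
Char 2 ('E'): step: R->5, L=5; E->plug->E->R->B->L->B->refl->A->L'->D->R'->F->plug->F
Char 3 ('B'): step: R->6, L=5; B->plug->B->R->E->L->G->refl->H->L'->H->R'->G->plug->G
Char 4 ('B'): step: R->7, L=5; B->plug->B->R->F->L->F->refl->C->L'->A->R'->G->plug->G
Char 5 ('G'): step: R->0, L->6 (L advanced); G->plug->G->R->D->L->F->refl->C->L'->F->R'->E->plug->E
Char 6 ('G'): step: R->1, L=6; G->plug->G->R->B->L->D->refl->E->L'->E->R'->D->plug->D

Answer: BFGGED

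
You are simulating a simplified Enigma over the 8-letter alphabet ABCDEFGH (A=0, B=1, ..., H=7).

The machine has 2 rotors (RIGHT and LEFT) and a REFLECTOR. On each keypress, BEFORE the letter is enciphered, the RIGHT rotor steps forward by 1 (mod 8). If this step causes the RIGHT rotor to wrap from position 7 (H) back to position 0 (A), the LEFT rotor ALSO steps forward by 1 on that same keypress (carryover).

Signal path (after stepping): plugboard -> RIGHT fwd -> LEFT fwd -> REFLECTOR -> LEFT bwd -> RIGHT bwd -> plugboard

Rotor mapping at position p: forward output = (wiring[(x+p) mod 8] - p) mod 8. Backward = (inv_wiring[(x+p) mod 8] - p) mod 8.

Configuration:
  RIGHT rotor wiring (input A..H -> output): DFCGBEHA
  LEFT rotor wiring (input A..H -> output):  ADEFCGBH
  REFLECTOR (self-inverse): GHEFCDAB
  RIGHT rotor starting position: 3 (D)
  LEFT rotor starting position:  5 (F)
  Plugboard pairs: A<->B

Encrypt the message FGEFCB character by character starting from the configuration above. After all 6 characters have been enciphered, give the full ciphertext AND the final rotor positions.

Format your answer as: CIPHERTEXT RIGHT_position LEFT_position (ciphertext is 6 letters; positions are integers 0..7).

Char 1 ('F'): step: R->4, L=5; F->plug->F->R->B->L->E->refl->C->L'->C->R'->H->plug->H
Char 2 ('G'): step: R->5, L=5; G->plug->G->R->B->L->E->refl->C->L'->C->R'->B->plug->A
Char 3 ('E'): step: R->6, L=5; E->plug->E->R->E->L->G->refl->A->L'->G->R'->H->plug->H
Char 4 ('F'): step: R->7, L=5; F->plug->F->R->C->L->C->refl->E->L'->B->R'->A->plug->B
Char 5 ('C'): step: R->0, L->6 (L advanced); C->plug->C->R->C->L->C->refl->E->L'->G->R'->D->plug->D
Char 6 ('B'): step: R->1, L=6; B->plug->A->R->E->L->G->refl->A->L'->H->R'->G->plug->G
Final: ciphertext=HAHBDG, RIGHT=1, LEFT=6

Answer: HAHBDG 1 6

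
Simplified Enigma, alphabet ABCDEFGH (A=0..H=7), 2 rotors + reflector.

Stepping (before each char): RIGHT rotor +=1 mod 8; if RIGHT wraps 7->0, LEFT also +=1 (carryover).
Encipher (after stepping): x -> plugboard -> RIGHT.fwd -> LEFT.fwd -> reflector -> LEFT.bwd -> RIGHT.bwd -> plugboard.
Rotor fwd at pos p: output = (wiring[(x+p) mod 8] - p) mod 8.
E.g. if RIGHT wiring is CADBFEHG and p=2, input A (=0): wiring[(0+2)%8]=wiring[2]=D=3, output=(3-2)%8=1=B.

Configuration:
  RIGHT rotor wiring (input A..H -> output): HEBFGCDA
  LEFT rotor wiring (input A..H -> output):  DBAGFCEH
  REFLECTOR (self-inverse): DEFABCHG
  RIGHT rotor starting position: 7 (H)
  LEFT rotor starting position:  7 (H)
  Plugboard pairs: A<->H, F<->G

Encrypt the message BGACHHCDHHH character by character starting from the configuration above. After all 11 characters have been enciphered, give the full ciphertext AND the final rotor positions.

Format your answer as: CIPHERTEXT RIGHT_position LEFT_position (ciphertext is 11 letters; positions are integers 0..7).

Answer: DBDBGGDBGCA 2 1

Derivation:
Char 1 ('B'): step: R->0, L->0 (L advanced); B->plug->B->R->E->L->F->refl->C->L'->F->R'->D->plug->D
Char 2 ('G'): step: R->1, L=0; G->plug->F->R->C->L->A->refl->D->L'->A->R'->B->plug->B
Char 3 ('A'): step: R->2, L=0; A->plug->H->R->C->L->A->refl->D->L'->A->R'->D->plug->D
Char 4 ('C'): step: R->3, L=0; C->plug->C->R->H->L->H->refl->G->L'->D->R'->B->plug->B
Char 5 ('H'): step: R->4, L=0; H->plug->A->R->C->L->A->refl->D->L'->A->R'->F->plug->G
Char 6 ('H'): step: R->5, L=0; H->plug->A->R->F->L->C->refl->F->L'->E->R'->F->plug->G
Char 7 ('C'): step: R->6, L=0; C->plug->C->R->B->L->B->refl->E->L'->G->R'->D->plug->D
Char 8 ('D'): step: R->7, L=0; D->plug->D->R->C->L->A->refl->D->L'->A->R'->B->plug->B
Char 9 ('H'): step: R->0, L->1 (L advanced); H->plug->A->R->H->L->C->refl->F->L'->C->R'->F->plug->G
Char 10 ('H'): step: R->1, L=1; H->plug->A->R->D->L->E->refl->B->L'->E->R'->C->plug->C
Char 11 ('H'): step: R->2, L=1; H->plug->A->R->H->L->C->refl->F->L'->C->R'->H->plug->A
Final: ciphertext=DBDBGGDBGCA, RIGHT=2, LEFT=1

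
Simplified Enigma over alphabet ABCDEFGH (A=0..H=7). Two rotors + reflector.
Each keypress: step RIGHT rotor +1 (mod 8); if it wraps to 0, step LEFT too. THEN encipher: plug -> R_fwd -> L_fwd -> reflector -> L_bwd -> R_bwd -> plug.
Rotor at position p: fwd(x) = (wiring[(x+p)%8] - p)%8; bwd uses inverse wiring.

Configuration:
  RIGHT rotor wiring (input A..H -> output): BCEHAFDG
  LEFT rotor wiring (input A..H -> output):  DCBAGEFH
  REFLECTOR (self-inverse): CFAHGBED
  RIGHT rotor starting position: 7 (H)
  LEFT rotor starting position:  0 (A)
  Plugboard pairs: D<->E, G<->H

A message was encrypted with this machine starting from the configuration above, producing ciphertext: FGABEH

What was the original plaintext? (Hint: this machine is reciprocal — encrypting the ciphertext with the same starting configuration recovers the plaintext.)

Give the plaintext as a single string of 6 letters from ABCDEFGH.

Char 1 ('F'): step: R->0, L->1 (L advanced); F->plug->F->R->F->L->E->refl->G->L'->G->R'->H->plug->G
Char 2 ('G'): step: R->1, L=1; G->plug->H->R->A->L->B->refl->F->L'->D->R'->B->plug->B
Char 3 ('A'): step: R->2, L=1; A->plug->A->R->C->L->H->refl->D->L'->E->R'->F->plug->F
Char 4 ('B'): step: R->3, L=1; B->plug->B->R->F->L->E->refl->G->L'->G->R'->F->plug->F
Char 5 ('E'): step: R->4, L=1; E->plug->D->R->C->L->H->refl->D->L'->E->R'->A->plug->A
Char 6 ('H'): step: R->5, L=1; H->plug->G->R->C->L->H->refl->D->L'->E->R'->D->plug->E

Answer: GBFFAE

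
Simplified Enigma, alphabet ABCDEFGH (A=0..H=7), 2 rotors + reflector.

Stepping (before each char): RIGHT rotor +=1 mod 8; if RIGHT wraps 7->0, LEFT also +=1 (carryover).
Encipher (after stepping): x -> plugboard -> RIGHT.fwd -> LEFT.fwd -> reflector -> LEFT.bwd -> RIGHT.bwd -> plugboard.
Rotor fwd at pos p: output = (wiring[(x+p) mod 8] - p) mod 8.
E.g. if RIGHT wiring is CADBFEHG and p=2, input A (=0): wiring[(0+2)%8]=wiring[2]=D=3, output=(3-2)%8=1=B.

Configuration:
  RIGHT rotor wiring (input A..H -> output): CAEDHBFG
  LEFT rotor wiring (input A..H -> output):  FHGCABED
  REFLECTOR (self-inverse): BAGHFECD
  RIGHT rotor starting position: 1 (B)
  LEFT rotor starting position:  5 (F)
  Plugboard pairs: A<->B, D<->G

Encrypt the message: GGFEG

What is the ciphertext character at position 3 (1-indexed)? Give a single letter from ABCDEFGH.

Char 1 ('G'): step: R->2, L=5; G->plug->D->R->H->L->D->refl->H->L'->B->R'->B->plug->A
Char 2 ('G'): step: R->3, L=5; G->plug->D->R->C->L->G->refl->C->L'->E->R'->B->plug->A
Char 3 ('F'): step: R->4, L=5; F->plug->F->R->E->L->C->refl->G->L'->C->R'->D->plug->G

G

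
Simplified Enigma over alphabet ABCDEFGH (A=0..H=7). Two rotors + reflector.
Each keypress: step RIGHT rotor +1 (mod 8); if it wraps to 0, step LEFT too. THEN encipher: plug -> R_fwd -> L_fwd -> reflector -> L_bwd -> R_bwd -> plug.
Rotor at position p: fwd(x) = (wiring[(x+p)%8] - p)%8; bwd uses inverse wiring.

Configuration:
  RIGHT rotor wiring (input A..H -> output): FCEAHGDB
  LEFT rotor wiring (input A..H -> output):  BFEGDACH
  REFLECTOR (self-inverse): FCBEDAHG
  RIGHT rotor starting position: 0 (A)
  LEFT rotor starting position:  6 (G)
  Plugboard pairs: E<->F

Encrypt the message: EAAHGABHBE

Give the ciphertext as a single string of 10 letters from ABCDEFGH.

Answer: GHFACFDEGC

Derivation:
Char 1 ('E'): step: R->1, L=6; E->plug->F->R->C->L->D->refl->E->L'->A->R'->G->plug->G
Char 2 ('A'): step: R->2, L=6; A->plug->A->R->C->L->D->refl->E->L'->A->R'->H->plug->H
Char 3 ('A'): step: R->3, L=6; A->plug->A->R->F->L->A->refl->F->L'->G->R'->E->plug->F
Char 4 ('H'): step: R->4, L=6; H->plug->H->R->E->L->G->refl->H->L'->D->R'->A->plug->A
Char 5 ('G'): step: R->5, L=6; G->plug->G->R->D->L->H->refl->G->L'->E->R'->C->plug->C
Char 6 ('A'): step: R->6, L=6; A->plug->A->R->F->L->A->refl->F->L'->G->R'->E->plug->F
Char 7 ('B'): step: R->7, L=6; B->plug->B->R->G->L->F->refl->A->L'->F->R'->D->plug->D
Char 8 ('H'): step: R->0, L->7 (L advanced); H->plug->H->R->B->L->C->refl->B->L'->G->R'->F->plug->E
Char 9 ('B'): step: R->1, L=7; B->plug->B->R->D->L->F->refl->A->L'->A->R'->G->plug->G
Char 10 ('E'): step: R->2, L=7; E->plug->F->R->H->L->D->refl->E->L'->F->R'->C->plug->C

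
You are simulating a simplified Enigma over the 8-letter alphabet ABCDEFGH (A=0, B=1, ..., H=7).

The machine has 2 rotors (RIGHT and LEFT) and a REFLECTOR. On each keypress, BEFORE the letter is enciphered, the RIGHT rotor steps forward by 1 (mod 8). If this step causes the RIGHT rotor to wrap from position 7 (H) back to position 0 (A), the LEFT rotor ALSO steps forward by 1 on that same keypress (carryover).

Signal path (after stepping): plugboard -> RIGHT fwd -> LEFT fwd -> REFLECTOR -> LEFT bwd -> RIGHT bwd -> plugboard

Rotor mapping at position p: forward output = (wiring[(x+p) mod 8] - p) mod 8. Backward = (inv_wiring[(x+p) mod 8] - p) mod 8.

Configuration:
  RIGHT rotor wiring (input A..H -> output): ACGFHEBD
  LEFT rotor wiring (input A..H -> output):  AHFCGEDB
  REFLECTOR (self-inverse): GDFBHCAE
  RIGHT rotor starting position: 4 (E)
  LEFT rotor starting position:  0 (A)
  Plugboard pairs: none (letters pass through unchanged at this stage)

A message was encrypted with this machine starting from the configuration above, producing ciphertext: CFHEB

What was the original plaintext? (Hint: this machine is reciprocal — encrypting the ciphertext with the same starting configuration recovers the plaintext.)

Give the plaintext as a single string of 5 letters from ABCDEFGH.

Answer: AHCGE

Derivation:
Char 1 ('C'): step: R->5, L=0; C->plug->C->R->G->L->D->refl->B->L'->H->R'->A->plug->A
Char 2 ('F'): step: R->6, L=0; F->plug->F->R->H->L->B->refl->D->L'->G->R'->H->plug->H
Char 3 ('H'): step: R->7, L=0; H->plug->H->R->C->L->F->refl->C->L'->D->R'->C->plug->C
Char 4 ('E'): step: R->0, L->1 (L advanced); E->plug->E->R->H->L->H->refl->E->L'->B->R'->G->plug->G
Char 5 ('B'): step: R->1, L=1; B->plug->B->R->F->L->C->refl->F->L'->D->R'->E->plug->E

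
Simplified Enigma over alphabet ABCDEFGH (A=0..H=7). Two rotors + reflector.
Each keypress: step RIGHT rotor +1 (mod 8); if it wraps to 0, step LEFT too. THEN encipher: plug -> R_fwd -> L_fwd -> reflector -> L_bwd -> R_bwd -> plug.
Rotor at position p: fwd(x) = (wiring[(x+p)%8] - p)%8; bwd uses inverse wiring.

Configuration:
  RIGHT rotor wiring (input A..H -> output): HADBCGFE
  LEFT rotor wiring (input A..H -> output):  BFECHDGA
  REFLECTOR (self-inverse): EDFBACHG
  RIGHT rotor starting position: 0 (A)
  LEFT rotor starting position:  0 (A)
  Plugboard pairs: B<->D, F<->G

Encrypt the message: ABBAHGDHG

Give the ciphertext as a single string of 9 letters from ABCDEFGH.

Char 1 ('A'): step: R->1, L=0; A->plug->A->R->H->L->A->refl->E->L'->C->R'->B->plug->D
Char 2 ('B'): step: R->2, L=0; B->plug->D->R->E->L->H->refl->G->L'->G->R'->H->plug->H
Char 3 ('B'): step: R->3, L=0; B->plug->D->R->C->L->E->refl->A->L'->H->R'->B->plug->D
Char 4 ('A'): step: R->4, L=0; A->plug->A->R->G->L->G->refl->H->L'->E->R'->F->plug->G
Char 5 ('H'): step: R->5, L=0; H->plug->H->R->F->L->D->refl->B->L'->A->R'->B->plug->D
Char 6 ('G'): step: R->6, L=0; G->plug->F->R->D->L->C->refl->F->L'->B->R'->C->plug->C
Char 7 ('D'): step: R->7, L=0; D->plug->B->R->A->L->B->refl->D->L'->F->R'->A->plug->A
Char 8 ('H'): step: R->0, L->1 (L advanced); H->plug->H->R->E->L->C->refl->F->L'->F->R'->G->plug->F
Char 9 ('G'): step: R->1, L=1; G->plug->F->R->E->L->C->refl->F->L'->F->R'->E->plug->E

Answer: DHDGDCAFE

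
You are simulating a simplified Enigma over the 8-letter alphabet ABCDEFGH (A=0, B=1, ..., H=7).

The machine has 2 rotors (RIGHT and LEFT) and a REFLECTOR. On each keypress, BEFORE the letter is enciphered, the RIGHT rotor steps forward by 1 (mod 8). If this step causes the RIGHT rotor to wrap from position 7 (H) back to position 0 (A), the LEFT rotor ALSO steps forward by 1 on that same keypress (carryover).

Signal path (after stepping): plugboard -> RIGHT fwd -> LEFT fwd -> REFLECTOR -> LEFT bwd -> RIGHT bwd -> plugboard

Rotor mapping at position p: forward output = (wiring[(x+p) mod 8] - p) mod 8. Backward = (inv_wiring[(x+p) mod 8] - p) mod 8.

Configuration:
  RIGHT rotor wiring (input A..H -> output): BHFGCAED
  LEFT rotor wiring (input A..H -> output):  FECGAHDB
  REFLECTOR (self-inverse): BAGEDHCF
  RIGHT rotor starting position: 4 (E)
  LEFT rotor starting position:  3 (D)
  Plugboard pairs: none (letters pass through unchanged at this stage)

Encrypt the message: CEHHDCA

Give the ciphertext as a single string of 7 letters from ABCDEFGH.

Answer: ADAEHFH

Derivation:
Char 1 ('C'): step: R->5, L=3; C->plug->C->R->G->L->B->refl->A->L'->D->R'->A->plug->A
Char 2 ('E'): step: R->6, L=3; E->plug->E->R->H->L->H->refl->F->L'->B->R'->D->plug->D
Char 3 ('H'): step: R->7, L=3; H->plug->H->R->F->L->C->refl->G->L'->E->R'->A->plug->A
Char 4 ('H'): step: R->0, L->4 (L advanced); H->plug->H->R->D->L->F->refl->H->L'->C->R'->E->plug->E
Char 5 ('D'): step: R->1, L=4; D->plug->D->R->B->L->D->refl->E->L'->A->R'->H->plug->H
Char 6 ('C'): step: R->2, L=4; C->plug->C->R->A->L->E->refl->D->L'->B->R'->F->plug->F
Char 7 ('A'): step: R->3, L=4; A->plug->A->R->D->L->F->refl->H->L'->C->R'->H->plug->H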